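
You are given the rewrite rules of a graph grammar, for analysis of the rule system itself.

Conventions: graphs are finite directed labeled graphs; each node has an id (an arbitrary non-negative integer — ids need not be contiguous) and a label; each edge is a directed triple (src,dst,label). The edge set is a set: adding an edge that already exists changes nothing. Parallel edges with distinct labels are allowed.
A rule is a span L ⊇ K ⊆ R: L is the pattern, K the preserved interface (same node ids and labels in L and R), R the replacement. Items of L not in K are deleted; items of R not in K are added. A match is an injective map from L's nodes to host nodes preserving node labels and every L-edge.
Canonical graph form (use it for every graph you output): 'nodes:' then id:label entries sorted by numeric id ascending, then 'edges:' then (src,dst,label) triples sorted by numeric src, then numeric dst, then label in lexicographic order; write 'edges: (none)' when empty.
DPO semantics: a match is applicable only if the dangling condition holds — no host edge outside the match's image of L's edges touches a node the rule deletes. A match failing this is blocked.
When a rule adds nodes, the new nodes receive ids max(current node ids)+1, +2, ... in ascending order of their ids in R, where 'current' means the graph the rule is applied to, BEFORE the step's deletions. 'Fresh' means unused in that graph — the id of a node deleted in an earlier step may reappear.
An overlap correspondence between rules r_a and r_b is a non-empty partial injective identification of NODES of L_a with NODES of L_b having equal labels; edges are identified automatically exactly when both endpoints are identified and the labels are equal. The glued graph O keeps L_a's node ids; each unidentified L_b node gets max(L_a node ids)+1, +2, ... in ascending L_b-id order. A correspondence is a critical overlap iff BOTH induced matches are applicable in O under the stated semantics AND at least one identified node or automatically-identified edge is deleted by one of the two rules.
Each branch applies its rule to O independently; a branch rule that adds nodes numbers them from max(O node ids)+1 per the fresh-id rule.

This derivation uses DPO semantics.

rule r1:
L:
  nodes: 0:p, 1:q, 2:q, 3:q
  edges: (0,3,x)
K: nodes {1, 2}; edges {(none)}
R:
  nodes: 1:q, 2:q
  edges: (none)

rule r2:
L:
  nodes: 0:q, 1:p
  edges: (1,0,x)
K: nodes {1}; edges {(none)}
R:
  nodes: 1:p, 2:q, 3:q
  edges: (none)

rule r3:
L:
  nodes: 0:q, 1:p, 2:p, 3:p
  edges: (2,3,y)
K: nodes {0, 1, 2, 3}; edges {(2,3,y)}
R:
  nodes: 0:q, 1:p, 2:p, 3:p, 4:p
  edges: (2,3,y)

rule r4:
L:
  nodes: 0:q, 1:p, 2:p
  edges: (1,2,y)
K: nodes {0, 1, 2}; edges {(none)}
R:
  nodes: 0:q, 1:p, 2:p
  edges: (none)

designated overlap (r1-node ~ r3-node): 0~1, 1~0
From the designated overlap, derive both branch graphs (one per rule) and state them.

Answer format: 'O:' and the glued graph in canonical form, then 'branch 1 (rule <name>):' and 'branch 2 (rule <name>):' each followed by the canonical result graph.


O:
nodes: 0:p, 1:q, 2:q, 3:q, 4:p, 5:p
edges: (0,3,x); (4,5,y)
branch 1 (rule r1):
nodes: 1:q, 2:q, 4:p, 5:p
edges: (4,5,y)
branch 2 (rule r3):
nodes: 0:p, 1:q, 2:q, 3:q, 4:p, 5:p, 6:p
edges: (0,3,x); (4,5,y)


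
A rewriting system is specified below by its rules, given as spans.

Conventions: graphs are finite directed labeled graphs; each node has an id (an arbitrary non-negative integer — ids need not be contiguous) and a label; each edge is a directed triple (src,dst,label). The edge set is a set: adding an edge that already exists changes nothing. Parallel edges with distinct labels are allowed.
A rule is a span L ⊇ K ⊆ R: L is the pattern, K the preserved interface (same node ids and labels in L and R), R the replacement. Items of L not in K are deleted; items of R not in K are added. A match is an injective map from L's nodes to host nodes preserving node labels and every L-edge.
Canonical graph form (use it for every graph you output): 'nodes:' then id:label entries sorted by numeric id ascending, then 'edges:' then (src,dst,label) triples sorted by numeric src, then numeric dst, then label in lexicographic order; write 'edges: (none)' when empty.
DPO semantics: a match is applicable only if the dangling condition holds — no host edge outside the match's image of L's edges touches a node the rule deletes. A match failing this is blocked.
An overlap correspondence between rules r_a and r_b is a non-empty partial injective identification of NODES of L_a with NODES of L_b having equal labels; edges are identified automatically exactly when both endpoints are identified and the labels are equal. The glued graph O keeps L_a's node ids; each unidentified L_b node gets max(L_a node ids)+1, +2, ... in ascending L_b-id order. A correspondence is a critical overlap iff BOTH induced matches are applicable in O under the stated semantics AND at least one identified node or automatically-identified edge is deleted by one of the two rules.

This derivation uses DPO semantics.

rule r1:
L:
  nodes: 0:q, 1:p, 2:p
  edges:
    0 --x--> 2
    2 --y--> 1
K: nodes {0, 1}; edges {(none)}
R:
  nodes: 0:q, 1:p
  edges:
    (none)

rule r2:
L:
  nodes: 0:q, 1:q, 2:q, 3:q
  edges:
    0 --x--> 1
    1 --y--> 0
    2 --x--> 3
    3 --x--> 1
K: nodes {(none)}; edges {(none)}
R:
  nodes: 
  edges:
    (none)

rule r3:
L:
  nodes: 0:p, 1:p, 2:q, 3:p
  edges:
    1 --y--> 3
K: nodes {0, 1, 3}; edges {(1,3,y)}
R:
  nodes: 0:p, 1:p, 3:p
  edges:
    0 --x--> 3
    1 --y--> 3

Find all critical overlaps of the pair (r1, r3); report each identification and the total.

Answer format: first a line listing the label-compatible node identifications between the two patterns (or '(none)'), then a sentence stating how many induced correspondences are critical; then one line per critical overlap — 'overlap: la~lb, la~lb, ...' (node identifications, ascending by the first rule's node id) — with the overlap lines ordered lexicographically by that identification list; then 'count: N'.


label-compatible node identifications between L(r1) and L(r3): 0~2, 1~0, 1~1, 1~3, 2~0, 2~1, 2~3
4 of the induced correspondences are critical overlaps of r1 and r3.
overlap: 1~1, 2~0
overlap: 1~3, 2~0
overlap: 1~3, 2~1
overlap: 2~0
count: 4


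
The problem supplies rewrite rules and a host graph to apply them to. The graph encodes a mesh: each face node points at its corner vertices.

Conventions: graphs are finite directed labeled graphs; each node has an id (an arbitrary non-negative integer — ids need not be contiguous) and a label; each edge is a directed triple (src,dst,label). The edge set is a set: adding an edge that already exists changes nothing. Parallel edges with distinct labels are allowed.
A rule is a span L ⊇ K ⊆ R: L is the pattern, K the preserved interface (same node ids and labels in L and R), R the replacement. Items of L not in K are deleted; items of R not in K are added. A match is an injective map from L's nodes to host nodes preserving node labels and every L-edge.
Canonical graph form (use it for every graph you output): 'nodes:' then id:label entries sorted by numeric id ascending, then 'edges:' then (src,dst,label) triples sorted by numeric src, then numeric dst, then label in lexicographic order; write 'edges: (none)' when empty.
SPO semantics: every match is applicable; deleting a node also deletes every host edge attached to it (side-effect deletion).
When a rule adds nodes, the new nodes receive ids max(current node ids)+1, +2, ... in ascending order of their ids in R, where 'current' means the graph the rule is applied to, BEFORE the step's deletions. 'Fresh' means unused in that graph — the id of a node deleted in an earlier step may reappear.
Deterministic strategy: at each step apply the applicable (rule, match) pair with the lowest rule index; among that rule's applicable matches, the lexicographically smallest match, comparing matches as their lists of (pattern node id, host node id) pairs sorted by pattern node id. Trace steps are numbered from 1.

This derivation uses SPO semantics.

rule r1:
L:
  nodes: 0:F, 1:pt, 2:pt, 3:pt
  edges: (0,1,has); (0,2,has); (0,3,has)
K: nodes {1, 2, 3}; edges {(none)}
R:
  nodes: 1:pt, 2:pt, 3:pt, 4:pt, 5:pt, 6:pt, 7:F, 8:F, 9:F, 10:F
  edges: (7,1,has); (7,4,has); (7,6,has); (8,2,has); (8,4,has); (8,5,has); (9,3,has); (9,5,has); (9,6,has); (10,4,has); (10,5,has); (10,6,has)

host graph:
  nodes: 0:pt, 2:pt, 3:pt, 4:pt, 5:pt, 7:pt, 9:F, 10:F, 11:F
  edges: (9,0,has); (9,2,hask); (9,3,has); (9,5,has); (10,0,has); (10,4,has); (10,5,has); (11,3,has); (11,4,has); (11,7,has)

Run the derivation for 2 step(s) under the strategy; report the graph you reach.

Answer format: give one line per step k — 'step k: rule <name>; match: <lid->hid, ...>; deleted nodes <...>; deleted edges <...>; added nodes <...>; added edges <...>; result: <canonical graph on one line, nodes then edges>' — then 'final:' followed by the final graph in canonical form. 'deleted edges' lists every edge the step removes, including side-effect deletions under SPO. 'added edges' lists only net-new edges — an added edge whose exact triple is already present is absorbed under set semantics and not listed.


step 1: rule r1; match: 0->9, 1->0, 2->3, 3->5; deleted nodes 9; deleted edges (9,0,has); (9,2,hask); (9,3,has); (9,5,has); added nodes 12, 13, 14, 15, 16, 17, 18; added edges (15,0,has); (15,12,has); (15,14,has); (16,3,has); (16,12,has); (16,13,has); (17,5,has); (17,13,has); (17,14,has); (18,12,has); (18,13,has); (18,14,has); result: nodes: 0:pt, 2:pt, 3:pt, 4:pt, 5:pt, 7:pt, 10:F, 11:F, 12:pt, 13:pt, 14:pt, 15:F, 16:F, 17:F, 18:F edges: (10,0,has); (10,4,has); (10,5,has); (11,3,has); (11,4,has); (11,7,has); (15,0,has); (15,12,has); (15,14,has); (16,3,has); (16,12,has); (16,13,has); (17,5,has); (17,13,has); (17,14,has); (18,12,has); (18,13,has); (18,14,has)
step 2: rule r1; match: 0->10, 1->0, 2->4, 3->5; deleted nodes 10; deleted edges (10,0,has); (10,4,has); (10,5,has); added nodes 19, 20, 21, 22, 23, 24, 25; added edges (22,0,has); (22,19,has); (22,21,has); (23,4,has); (23,19,has); (23,20,has); (24,5,has); (24,20,has); (24,21,has); (25,19,has); (25,20,has); (25,21,has); result: nodes: 0:pt, 2:pt, 3:pt, 4:pt, 5:pt, 7:pt, 11:F, 12:pt, 13:pt, 14:pt, 15:F, 16:F, 17:F, 18:F, 19:pt, 20:pt, 21:pt, 22:F, 23:F, 24:F, 25:F edges: (11,3,has); (11,4,has); (11,7,has); (15,0,has); (15,12,has); (15,14,has); (16,3,has); (16,12,has); (16,13,has); (17,5,has); (17,13,has); (17,14,has); (18,12,has); (18,13,has); (18,14,has); (22,0,has); (22,19,has); (22,21,has); (23,4,has); (23,19,has); (23,20,has); (24,5,has); (24,20,has); (24,21,has); (25,19,has); (25,20,has); (25,21,has)
final:
nodes: 0:pt, 2:pt, 3:pt, 4:pt, 5:pt, 7:pt, 11:F, 12:pt, 13:pt, 14:pt, 15:F, 16:F, 17:F, 18:F, 19:pt, 20:pt, 21:pt, 22:F, 23:F, 24:F, 25:F
edges: (11,3,has); (11,4,has); (11,7,has); (15,0,has); (15,12,has); (15,14,has); (16,3,has); (16,12,has); (16,13,has); (17,5,has); (17,13,has); (17,14,has); (18,12,has); (18,13,has); (18,14,has); (22,0,has); (22,19,has); (22,21,has); (23,4,has); (23,19,has); (23,20,has); (24,5,has); (24,20,has); (24,21,has); (25,19,has); (25,20,has); (25,21,has)


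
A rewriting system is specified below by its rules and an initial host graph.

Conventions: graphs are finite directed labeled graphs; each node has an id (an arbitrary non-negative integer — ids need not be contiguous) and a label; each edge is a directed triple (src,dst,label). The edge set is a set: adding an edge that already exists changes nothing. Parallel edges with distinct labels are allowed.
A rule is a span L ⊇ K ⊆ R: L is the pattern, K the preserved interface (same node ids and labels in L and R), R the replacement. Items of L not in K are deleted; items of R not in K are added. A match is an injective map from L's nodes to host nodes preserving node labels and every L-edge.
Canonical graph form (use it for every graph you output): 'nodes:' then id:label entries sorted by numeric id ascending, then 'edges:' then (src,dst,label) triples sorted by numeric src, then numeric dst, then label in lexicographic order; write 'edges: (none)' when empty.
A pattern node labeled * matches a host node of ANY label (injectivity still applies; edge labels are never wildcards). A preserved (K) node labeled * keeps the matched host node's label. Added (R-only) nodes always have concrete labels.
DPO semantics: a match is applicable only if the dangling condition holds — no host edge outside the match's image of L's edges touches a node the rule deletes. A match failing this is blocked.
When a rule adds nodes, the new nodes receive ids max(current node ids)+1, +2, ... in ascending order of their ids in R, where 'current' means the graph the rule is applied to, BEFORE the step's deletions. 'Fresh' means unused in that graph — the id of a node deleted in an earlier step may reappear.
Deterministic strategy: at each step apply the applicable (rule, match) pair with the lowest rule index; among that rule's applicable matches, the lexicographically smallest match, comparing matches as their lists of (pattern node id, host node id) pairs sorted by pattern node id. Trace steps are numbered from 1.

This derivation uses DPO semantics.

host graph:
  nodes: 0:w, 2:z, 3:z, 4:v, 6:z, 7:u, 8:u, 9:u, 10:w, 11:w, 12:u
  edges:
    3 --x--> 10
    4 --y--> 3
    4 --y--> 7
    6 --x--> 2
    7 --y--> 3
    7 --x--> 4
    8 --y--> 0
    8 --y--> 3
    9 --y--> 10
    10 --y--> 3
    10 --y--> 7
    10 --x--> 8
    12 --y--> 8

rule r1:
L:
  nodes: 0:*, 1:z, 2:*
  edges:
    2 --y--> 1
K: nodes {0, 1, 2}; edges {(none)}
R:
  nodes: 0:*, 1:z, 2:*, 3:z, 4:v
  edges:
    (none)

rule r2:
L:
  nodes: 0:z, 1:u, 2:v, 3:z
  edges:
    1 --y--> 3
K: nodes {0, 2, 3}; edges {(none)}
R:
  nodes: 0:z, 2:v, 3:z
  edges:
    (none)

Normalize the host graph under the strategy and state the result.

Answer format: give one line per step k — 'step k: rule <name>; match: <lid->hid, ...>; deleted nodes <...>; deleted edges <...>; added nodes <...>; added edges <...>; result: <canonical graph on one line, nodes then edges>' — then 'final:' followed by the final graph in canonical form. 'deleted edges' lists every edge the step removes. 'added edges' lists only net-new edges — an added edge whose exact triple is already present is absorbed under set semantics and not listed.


step 1: rule r1; match: 0->0, 1->3, 2->4; deleted nodes (none); deleted edges (4,3,y); added nodes 13, 14; added edges (none); result: nodes: 0:w, 2:z, 3:z, 4:v, 6:z, 7:u, 8:u, 9:u, 10:w, 11:w, 12:u, 13:z, 14:v edges: (3,10,x); (4,7,y); (6,2,x); (7,3,y); (7,4,x); (8,0,y); (8,3,y); (9,10,y); (10,3,y); (10,7,y); (10,8,x); (12,8,y)
step 2: rule r1; match: 0->0, 1->3, 2->7; deleted nodes (none); deleted edges (7,3,y); added nodes 15, 16; added edges (none); result: nodes: 0:w, 2:z, 3:z, 4:v, 6:z, 7:u, 8:u, 9:u, 10:w, 11:w, 12:u, 13:z, 14:v, 15:z, 16:v edges: (3,10,x); (4,7,y); (6,2,x); (7,4,x); (8,0,y); (8,3,y); (9,10,y); (10,3,y); (10,7,y); (10,8,x); (12,8,y)
step 3: rule r1; match: 0->0, 1->3, 2->8; deleted nodes (none); deleted edges (8,3,y); added nodes 17, 18; added edges (none); result: nodes: 0:w, 2:z, 3:z, 4:v, 6:z, 7:u, 8:u, 9:u, 10:w, 11:w, 12:u, 13:z, 14:v, 15:z, 16:v, 17:z, 18:v edges: (3,10,x); (4,7,y); (6,2,x); (7,4,x); (8,0,y); (9,10,y); (10,3,y); (10,7,y); (10,8,x); (12,8,y)
step 4: rule r1; match: 0->0, 1->3, 2->10; deleted nodes (none); deleted edges (10,3,y); added nodes 19, 20; added edges (none); result: nodes: 0:w, 2:z, 3:z, 4:v, 6:z, 7:u, 8:u, 9:u, 10:w, 11:w, 12:u, 13:z, 14:v, 15:z, 16:v, 17:z, 18:v, 19:z, 20:v edges: (3,10,x); (4,7,y); (6,2,x); (7,4,x); (8,0,y); (9,10,y); (10,7,y); (10,8,x); (12,8,y)
final:
nodes: 0:w, 2:z, 3:z, 4:v, 6:z, 7:u, 8:u, 9:u, 10:w, 11:w, 12:u, 13:z, 14:v, 15:z, 16:v, 17:z, 18:v, 19:z, 20:v
edges: (3,10,x); (4,7,y); (6,2,x); (7,4,x); (8,0,y); (9,10,y); (10,7,y); (10,8,x); (12,8,y)


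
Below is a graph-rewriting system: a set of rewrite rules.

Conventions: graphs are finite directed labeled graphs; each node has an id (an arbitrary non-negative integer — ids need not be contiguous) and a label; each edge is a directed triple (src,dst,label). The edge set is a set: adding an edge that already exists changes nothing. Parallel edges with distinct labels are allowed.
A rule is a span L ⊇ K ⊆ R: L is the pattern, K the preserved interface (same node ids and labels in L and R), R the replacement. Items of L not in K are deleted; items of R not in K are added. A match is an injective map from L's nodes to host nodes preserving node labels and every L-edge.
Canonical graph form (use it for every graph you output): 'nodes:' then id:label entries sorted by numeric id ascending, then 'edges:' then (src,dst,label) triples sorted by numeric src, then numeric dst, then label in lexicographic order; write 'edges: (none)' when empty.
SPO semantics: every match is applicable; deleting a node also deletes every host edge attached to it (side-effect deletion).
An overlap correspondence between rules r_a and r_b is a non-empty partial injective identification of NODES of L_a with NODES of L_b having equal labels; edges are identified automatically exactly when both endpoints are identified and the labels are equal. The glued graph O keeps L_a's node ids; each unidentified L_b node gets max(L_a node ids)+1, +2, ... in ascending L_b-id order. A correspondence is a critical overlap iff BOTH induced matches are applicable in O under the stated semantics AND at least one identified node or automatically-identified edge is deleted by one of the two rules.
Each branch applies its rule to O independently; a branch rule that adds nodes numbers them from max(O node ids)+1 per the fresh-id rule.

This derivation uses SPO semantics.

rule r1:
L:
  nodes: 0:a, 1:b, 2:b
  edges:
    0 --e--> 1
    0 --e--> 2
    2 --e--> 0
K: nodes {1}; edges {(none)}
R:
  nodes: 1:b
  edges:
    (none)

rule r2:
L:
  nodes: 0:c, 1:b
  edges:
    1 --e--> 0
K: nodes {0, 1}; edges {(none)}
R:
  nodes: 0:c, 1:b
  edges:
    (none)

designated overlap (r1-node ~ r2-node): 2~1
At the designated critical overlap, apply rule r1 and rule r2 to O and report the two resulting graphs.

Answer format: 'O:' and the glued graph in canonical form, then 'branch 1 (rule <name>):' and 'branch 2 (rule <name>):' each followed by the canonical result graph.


O:
nodes: 0:a, 1:b, 2:b, 3:c
edges: (0,1,e); (0,2,e); (2,0,e); (2,3,e)
branch 1 (rule r1):
nodes: 1:b, 3:c
edges: (none)
branch 2 (rule r2):
nodes: 0:a, 1:b, 2:b, 3:c
edges: (0,1,e); (0,2,e); (2,0,e)


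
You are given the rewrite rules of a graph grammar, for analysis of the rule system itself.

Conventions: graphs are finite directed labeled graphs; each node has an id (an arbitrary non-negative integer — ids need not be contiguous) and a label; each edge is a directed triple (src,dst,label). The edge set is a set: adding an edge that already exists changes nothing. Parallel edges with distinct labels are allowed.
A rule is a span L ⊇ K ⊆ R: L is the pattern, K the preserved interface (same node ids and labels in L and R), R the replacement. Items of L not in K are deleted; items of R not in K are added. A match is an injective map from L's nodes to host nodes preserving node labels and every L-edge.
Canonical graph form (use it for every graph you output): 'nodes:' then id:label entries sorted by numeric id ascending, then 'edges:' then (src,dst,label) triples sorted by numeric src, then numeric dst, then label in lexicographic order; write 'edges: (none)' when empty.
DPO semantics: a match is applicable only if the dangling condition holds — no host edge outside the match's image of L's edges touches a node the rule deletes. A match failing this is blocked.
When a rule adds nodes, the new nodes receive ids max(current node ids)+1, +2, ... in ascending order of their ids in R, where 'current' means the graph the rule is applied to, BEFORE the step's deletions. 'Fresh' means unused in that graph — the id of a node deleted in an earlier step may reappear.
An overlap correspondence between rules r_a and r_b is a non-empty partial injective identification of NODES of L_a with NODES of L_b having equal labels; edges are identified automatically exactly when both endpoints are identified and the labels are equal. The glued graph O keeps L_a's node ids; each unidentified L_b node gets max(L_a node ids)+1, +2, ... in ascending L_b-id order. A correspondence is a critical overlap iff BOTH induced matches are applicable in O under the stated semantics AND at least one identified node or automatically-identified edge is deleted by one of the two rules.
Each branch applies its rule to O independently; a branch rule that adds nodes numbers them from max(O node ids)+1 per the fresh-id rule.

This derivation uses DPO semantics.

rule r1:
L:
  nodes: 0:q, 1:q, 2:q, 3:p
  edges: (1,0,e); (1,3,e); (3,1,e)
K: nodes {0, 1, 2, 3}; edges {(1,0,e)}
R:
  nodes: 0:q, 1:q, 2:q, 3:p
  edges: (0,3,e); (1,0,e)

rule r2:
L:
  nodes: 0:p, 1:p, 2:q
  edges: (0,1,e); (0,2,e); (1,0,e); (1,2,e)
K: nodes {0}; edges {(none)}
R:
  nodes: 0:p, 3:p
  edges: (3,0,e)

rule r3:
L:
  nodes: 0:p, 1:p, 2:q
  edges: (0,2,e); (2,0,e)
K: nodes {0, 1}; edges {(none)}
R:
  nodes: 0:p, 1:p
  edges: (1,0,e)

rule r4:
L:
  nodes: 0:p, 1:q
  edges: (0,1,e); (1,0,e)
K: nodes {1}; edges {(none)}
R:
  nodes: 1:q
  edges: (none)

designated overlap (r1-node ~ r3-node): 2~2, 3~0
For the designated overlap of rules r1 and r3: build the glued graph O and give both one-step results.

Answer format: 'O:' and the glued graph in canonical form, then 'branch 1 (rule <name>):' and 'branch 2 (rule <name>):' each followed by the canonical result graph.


O:
nodes: 0:q, 1:q, 2:q, 3:p, 4:p
edges: (1,0,e); (1,3,e); (2,3,e); (3,1,e); (3,2,e)
branch 1 (rule r1):
nodes: 0:q, 1:q, 2:q, 3:p, 4:p
edges: (0,3,e); (1,0,e); (2,3,e); (3,2,e)
branch 2 (rule r3):
nodes: 0:q, 1:q, 3:p, 4:p
edges: (1,0,e); (1,3,e); (3,1,e); (4,3,e)


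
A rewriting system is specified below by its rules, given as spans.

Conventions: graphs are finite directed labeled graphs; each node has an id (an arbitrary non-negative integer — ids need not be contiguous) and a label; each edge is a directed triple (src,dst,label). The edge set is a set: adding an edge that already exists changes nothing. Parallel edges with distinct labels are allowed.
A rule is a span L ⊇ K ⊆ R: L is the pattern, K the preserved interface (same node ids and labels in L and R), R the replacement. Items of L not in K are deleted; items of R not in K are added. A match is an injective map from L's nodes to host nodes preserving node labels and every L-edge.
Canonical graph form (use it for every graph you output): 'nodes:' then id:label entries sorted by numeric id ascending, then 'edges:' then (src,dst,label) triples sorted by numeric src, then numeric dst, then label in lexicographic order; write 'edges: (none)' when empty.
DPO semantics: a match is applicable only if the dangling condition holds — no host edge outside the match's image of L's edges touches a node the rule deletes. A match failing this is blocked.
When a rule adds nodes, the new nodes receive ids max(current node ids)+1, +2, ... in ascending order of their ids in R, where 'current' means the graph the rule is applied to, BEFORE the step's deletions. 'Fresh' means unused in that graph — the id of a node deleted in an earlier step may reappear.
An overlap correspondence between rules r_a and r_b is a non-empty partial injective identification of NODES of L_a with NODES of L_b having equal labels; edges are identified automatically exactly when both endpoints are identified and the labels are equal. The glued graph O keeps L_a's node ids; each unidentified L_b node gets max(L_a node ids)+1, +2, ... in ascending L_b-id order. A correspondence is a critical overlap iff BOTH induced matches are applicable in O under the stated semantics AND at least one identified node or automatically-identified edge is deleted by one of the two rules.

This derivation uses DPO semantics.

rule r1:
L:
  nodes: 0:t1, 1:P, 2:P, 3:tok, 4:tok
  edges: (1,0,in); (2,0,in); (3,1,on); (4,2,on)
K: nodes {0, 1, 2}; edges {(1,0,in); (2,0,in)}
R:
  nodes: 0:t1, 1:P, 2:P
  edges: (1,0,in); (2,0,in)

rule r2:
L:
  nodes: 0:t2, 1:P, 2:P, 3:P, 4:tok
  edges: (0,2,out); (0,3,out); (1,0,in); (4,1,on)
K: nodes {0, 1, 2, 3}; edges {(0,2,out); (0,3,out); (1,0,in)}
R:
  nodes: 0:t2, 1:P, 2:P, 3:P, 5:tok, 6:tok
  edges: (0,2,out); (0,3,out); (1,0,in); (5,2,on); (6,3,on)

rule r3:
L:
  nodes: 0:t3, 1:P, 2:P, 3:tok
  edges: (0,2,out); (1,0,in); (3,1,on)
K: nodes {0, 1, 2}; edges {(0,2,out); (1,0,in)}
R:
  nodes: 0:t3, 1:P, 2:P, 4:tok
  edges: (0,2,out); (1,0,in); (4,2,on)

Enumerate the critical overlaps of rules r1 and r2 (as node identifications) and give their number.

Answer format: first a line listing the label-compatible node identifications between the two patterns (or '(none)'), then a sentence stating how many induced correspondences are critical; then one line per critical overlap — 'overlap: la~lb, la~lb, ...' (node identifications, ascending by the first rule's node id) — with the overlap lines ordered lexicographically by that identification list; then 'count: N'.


label-compatible node identifications between L(r1) and L(r2): 1~1, 1~2, 1~3, 2~1, 2~2, 2~3, 3~4, 4~4
6 of the induced correspondences are critical overlaps of r1 and r2.
overlap: 1~1, 2~2, 3~4
overlap: 1~1, 2~3, 3~4
overlap: 1~1, 3~4
overlap: 1~2, 2~1, 4~4
overlap: 1~3, 2~1, 4~4
overlap: 2~1, 4~4
count: 6


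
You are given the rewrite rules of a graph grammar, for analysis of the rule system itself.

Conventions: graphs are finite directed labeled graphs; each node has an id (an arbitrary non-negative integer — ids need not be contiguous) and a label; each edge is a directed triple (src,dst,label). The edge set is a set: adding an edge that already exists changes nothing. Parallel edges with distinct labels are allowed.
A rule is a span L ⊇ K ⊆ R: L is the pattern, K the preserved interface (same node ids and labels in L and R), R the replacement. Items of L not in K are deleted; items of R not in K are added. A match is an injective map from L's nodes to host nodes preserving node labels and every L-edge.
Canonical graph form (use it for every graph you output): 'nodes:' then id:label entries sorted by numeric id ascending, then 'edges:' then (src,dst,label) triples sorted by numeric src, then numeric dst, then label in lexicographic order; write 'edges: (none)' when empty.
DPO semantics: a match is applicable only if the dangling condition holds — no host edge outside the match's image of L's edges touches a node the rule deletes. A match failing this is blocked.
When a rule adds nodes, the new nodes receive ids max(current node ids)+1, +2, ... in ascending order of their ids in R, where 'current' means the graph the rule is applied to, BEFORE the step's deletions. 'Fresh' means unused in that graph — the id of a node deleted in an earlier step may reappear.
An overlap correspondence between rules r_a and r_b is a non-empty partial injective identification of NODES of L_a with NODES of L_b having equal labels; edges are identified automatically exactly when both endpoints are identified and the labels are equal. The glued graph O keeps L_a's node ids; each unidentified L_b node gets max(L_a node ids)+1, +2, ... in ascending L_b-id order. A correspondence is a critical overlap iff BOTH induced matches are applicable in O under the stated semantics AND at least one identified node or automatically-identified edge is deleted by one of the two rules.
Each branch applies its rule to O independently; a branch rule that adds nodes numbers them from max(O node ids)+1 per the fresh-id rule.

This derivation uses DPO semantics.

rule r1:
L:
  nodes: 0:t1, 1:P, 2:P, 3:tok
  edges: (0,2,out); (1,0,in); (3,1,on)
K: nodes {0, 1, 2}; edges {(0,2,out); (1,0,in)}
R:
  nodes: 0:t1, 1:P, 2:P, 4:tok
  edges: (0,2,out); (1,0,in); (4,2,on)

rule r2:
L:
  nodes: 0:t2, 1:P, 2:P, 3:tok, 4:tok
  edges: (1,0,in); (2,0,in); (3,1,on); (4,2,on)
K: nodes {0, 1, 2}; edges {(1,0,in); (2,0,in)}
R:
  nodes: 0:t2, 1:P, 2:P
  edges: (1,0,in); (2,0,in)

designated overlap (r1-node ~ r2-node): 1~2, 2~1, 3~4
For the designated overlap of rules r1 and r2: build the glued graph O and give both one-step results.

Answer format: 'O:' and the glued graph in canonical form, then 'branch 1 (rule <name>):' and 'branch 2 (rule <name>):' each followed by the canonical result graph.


O:
nodes: 0:t1, 1:P, 2:P, 3:tok, 4:t2, 5:tok
edges: (0,2,out); (1,0,in); (1,4,in); (2,4,in); (3,1,on); (5,2,on)
branch 1 (rule r1):
nodes: 0:t1, 1:P, 2:P, 4:t2, 5:tok, 6:tok
edges: (0,2,out); (1,0,in); (1,4,in); (2,4,in); (5,2,on); (6,2,on)
branch 2 (rule r2):
nodes: 0:t1, 1:P, 2:P, 4:t2
edges: (0,2,out); (1,0,in); (1,4,in); (2,4,in)


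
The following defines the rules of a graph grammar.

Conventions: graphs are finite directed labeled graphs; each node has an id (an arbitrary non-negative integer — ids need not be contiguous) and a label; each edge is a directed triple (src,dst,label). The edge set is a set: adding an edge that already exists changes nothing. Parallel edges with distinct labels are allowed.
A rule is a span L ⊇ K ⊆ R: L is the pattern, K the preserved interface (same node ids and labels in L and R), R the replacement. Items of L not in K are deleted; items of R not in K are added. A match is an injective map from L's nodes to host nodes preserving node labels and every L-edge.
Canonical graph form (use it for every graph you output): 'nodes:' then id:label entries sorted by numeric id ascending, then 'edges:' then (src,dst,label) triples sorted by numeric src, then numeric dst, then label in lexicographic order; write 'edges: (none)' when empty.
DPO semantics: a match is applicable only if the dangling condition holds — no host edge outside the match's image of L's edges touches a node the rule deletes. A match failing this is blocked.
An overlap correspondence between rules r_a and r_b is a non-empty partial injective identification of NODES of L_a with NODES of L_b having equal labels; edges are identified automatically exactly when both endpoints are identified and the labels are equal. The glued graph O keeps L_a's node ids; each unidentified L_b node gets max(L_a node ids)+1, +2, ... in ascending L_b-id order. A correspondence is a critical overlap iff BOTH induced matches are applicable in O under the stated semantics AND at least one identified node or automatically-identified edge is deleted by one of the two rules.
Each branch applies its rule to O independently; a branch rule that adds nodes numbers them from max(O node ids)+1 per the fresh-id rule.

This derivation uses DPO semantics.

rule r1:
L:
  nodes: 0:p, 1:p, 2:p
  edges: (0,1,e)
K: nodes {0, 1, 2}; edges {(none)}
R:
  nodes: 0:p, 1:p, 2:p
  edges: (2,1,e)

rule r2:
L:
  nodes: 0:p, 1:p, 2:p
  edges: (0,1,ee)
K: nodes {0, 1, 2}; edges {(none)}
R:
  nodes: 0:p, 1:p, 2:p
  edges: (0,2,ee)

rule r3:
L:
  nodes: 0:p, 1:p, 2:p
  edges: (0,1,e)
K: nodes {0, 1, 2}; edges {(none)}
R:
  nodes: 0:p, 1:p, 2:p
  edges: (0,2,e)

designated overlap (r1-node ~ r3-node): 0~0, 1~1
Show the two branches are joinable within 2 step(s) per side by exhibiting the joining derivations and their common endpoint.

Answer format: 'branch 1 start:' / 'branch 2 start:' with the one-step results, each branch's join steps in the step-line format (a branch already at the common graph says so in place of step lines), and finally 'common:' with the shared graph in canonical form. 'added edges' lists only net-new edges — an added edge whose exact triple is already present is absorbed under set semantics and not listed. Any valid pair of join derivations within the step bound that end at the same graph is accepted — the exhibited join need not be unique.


branch 1 start:
nodes: 0:p, 1:p, 2:p, 3:p
edges: (2,1,e)
branch 2 start:
nodes: 0:p, 1:p, 2:p, 3:p
edges: (0,3,e)
branch 1 step 1: rule r1; match: 0->2, 1->1, 2->0; deleted nodes (none); deleted edges (2,1,e); added nodes (none); added edges (0,1,e); result: nodes: 0:p, 1:p, 2:p, 3:p edges: (0,1,e)
branch 2 step 1: rule r3; match: 0->0, 1->3, 2->1; deleted nodes (none); deleted edges (0,3,e); added nodes (none); added edges (0,1,e); result: nodes: 0:p, 1:p, 2:p, 3:p edges: (0,1,e)
common:
nodes: 0:p, 1:p, 2:p, 3:p
edges: (0,1,e)


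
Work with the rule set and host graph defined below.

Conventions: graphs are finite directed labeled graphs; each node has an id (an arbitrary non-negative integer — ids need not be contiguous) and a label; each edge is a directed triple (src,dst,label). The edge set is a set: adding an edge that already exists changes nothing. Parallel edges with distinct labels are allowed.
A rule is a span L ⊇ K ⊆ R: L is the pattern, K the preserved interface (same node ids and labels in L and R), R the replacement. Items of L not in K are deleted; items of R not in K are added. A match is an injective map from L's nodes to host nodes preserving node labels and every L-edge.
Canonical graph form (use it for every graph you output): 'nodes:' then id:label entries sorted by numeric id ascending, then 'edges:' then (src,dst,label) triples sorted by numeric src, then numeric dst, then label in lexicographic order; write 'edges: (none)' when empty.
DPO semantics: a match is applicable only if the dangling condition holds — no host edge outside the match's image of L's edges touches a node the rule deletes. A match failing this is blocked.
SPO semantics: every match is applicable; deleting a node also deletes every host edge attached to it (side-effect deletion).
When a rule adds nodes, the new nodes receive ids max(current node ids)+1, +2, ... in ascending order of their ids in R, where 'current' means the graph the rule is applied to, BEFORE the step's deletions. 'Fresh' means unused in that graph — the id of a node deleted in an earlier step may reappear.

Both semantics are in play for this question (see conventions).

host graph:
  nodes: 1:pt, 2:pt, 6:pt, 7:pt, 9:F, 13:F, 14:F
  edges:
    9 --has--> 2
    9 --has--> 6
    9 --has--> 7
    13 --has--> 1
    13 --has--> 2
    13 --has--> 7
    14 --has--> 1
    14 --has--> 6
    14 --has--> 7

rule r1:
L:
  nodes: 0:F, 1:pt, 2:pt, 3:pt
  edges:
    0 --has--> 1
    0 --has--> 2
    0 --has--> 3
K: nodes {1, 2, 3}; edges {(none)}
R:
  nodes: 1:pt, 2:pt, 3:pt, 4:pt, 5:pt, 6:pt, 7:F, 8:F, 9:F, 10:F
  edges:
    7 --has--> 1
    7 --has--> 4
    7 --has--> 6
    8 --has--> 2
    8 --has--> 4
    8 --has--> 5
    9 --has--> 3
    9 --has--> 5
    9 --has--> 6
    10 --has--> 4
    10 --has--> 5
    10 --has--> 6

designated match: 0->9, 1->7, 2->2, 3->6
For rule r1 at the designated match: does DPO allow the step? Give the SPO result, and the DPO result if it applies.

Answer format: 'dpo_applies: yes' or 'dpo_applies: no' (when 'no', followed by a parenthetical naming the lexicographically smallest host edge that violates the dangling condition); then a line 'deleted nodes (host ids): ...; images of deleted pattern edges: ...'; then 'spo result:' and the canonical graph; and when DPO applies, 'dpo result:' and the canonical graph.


dpo_applies: yes
deleted nodes (host ids): 9; images of deleted pattern edges: (9,2,has); (9,6,has); (9,7,has)
spo result:
nodes: 1:pt, 2:pt, 6:pt, 7:pt, 13:F, 14:F, 15:pt, 16:pt, 17:pt, 18:F, 19:F, 20:F, 21:F
edges: (13,1,has); (13,2,has); (13,7,has); (14,1,has); (14,6,has); (14,7,has); (18,7,has); (18,15,has); (18,17,has); (19,2,has); (19,15,has); (19,16,has); (20,6,has); (20,16,has); (20,17,has); (21,15,has); (21,16,has); (21,17,has)
dpo result:
nodes: 1:pt, 2:pt, 6:pt, 7:pt, 13:F, 14:F, 15:pt, 16:pt, 17:pt, 18:F, 19:F, 20:F, 21:F
edges: (13,1,has); (13,2,has); (13,7,has); (14,1,has); (14,6,has); (14,7,has); (18,7,has); (18,15,has); (18,17,has); (19,2,has); (19,15,has); (19,16,has); (20,6,has); (20,16,has); (20,17,has); (21,15,has); (21,16,has); (21,17,has)


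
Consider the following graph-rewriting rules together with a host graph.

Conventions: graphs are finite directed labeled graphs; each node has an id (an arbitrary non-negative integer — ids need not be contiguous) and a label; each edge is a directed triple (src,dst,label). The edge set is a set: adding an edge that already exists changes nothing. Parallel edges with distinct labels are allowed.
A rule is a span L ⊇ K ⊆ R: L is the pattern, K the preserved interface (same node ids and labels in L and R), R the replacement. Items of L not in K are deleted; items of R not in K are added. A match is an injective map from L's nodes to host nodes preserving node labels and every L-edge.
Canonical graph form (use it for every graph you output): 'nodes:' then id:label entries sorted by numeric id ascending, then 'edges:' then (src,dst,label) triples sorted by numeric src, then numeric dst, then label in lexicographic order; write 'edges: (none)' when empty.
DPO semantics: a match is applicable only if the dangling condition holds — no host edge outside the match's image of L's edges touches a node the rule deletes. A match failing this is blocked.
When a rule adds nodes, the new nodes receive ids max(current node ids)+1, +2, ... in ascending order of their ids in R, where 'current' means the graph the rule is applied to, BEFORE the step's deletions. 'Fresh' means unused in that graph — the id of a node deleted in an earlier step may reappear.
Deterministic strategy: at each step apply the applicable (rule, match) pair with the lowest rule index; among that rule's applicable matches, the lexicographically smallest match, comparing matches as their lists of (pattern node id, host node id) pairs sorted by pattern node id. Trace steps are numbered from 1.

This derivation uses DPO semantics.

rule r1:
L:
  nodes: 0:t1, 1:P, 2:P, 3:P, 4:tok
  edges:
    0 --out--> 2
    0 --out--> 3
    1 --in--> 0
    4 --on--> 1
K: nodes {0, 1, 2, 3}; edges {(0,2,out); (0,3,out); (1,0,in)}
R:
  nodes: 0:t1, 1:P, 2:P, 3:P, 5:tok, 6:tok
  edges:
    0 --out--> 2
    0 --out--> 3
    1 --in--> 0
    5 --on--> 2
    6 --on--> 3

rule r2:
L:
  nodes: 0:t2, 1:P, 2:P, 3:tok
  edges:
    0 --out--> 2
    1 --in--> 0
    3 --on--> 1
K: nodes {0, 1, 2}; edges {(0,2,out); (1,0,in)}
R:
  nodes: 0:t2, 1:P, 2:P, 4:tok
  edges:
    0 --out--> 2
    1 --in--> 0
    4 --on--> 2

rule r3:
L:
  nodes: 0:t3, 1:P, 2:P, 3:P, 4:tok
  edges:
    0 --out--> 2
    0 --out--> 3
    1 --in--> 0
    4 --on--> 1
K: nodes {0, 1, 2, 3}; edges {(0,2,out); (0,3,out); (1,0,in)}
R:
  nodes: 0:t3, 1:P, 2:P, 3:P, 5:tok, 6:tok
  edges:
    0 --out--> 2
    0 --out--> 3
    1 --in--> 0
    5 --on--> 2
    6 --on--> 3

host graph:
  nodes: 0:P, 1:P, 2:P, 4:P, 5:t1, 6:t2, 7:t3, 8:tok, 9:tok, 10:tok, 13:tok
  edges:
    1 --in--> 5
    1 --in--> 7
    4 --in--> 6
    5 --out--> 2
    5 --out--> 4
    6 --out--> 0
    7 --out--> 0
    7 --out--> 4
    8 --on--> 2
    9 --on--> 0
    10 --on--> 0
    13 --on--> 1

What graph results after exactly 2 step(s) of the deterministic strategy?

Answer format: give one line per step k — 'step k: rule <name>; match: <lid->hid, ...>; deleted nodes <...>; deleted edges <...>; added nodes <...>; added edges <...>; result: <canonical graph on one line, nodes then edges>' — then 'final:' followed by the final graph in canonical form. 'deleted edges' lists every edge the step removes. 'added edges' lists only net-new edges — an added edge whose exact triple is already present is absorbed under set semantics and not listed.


step 1: rule r1; match: 0->5, 1->1, 2->2, 3->4, 4->13; deleted nodes 13; deleted edges (13,1,on); added nodes 14, 15; added edges (14,2,on); (15,4,on); result: nodes: 0:P, 1:P, 2:P, 4:P, 5:t1, 6:t2, 7:t3, 8:tok, 9:tok, 10:tok, 14:tok, 15:tok edges: (1,5,in); (1,7,in); (4,6,in); (5,2,out); (5,4,out); (6,0,out); (7,0,out); (7,4,out); (8,2,on); (9,0,on); (10,0,on); (14,2,on); (15,4,on)
step 2: rule r2; match: 0->6, 1->4, 2->0, 3->15; deleted nodes 15; deleted edges (15,4,on); added nodes 16; added edges (16,0,on); result: nodes: 0:P, 1:P, 2:P, 4:P, 5:t1, 6:t2, 7:t3, 8:tok, 9:tok, 10:tok, 14:tok, 16:tok edges: (1,5,in); (1,7,in); (4,6,in); (5,2,out); (5,4,out); (6,0,out); (7,0,out); (7,4,out); (8,2,on); (9,0,on); (10,0,on); (14,2,on); (16,0,on)
final:
nodes: 0:P, 1:P, 2:P, 4:P, 5:t1, 6:t2, 7:t3, 8:tok, 9:tok, 10:tok, 14:tok, 16:tok
edges: (1,5,in); (1,7,in); (4,6,in); (5,2,out); (5,4,out); (6,0,out); (7,0,out); (7,4,out); (8,2,on); (9,0,on); (10,0,on); (14,2,on); (16,0,on)
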